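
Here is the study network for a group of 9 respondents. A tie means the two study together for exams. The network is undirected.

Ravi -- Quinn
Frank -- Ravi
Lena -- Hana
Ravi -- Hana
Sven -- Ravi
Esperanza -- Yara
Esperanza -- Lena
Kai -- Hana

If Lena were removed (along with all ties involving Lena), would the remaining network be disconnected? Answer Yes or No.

Removing Lena leaves {Frank, Hana, Kai, Quinn, Ravi, and Sven} with no path to {Esperanza and Yara}, so the network splits into 2 components. Lena is a cut vertex.

Yes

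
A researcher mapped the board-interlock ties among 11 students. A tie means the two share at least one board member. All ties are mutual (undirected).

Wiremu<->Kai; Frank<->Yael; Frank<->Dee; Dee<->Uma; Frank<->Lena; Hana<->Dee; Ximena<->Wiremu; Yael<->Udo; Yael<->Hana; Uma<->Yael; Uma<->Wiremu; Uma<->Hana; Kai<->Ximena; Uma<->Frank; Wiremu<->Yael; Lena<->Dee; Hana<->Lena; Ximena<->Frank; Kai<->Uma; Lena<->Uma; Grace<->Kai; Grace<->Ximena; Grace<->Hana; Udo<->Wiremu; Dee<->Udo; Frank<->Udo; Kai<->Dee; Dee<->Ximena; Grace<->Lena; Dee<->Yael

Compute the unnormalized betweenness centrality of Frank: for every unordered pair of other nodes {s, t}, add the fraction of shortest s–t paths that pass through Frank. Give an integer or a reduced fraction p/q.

89/36

Pairs whose geodesics pass through Frank — Yael–Ximena: 1/3; Yael–Lena: 1/4; Udo–Uma: 1/4; Udo–Ximena: 1/3; Udo–Grace: 2/9; Udo–Lena: 1/2; Uma–Ximena: 1/4; Ximena–Lena: 1/3.
All other pairs contribute 0.
Summing the contributions gives betweenness(Frank) = 89/36.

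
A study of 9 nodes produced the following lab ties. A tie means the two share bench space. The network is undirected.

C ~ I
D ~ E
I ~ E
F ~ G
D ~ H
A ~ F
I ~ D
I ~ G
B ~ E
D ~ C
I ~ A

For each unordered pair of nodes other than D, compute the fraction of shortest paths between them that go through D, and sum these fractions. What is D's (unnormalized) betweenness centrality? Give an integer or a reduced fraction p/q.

Pairs whose geodesics pass through D — G–H: 1; A–H: 1; F–H: 2/2; E–H: 1; E–C: 1/2; H–C: 1; H–I: 1; H–B: 1; C–B: 1/2.
All other pairs contribute 0.
Summing the contributions gives betweenness(D) = 8.

8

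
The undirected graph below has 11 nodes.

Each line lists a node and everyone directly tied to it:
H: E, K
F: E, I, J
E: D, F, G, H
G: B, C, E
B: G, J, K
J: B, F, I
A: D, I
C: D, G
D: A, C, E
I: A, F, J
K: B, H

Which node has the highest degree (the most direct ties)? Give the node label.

Degrees — A:2, B:3, C:2, D:3, E:4, F:3, G:3, H:2, I:3, J:3, K:2.
The maximum is 4, attained only by E.

E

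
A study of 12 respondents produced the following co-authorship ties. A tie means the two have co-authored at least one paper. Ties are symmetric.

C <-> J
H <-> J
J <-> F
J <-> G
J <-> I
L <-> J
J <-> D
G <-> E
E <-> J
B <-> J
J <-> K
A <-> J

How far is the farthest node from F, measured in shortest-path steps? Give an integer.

Distances from F: A:2, B:2, C:2, D:2, E:2, G:2, H:2, I:2, J:1, K:2, L:2.
The largest is 2 (to E, H, K, I, L, C, G, B, A, and D), so the eccentricity of F is 2.

2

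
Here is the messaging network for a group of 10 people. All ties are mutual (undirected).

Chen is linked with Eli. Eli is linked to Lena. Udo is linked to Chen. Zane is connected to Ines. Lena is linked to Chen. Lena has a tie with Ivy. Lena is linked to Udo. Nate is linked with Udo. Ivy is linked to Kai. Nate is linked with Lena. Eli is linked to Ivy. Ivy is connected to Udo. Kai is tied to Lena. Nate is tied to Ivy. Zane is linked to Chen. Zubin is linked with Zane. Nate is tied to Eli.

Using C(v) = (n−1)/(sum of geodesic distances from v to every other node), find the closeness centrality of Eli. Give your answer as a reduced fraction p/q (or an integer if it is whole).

Distances from Eli: Chen:1, Ines:3, Ivy:1, Kai:2, Lena:1, Nate:1, Udo:2, Zane:2, Zubin:3. Sum = 16.
n = 10, so closeness = 9/16.

9/16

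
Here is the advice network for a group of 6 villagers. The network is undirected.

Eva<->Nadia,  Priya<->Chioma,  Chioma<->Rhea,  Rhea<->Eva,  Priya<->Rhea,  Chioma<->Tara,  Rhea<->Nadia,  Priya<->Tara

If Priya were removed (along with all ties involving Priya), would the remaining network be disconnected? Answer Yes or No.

No

Even without Priya, every remaining node can still reach every other (the residual graph is connected), so Priya is not a cut vertex.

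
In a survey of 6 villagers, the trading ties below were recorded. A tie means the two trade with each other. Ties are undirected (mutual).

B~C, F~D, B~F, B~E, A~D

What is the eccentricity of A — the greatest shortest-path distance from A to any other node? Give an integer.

Distances from A: B:3, C:4, D:1, E:4, F:2.
The largest is 4 (to E and C), so the eccentricity of A is 4.

4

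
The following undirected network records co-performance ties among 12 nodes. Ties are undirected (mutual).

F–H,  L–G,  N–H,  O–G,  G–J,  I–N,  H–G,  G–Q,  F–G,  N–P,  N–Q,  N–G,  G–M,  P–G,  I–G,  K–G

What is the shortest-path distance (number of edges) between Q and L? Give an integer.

2

One shortest route is Q – G – L, which uses 2 edges, and Q and L are not directly tied, so nothing shorter exists. So d(Q,L) = 2.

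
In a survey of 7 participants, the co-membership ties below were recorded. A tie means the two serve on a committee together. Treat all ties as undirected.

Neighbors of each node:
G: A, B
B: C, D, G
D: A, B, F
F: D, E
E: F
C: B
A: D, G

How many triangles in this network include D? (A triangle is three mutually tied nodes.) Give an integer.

0

D's neighbors are A, B, and F, but none of them are tied to each other, so no triangle contains D.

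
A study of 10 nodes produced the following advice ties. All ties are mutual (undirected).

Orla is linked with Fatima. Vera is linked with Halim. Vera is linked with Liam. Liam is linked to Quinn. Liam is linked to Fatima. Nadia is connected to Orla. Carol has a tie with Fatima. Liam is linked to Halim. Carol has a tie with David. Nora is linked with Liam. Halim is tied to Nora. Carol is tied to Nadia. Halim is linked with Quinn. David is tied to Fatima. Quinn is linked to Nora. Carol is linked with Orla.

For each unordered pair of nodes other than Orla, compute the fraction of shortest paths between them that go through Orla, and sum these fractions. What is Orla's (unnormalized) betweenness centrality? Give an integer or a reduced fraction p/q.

3

Pairs whose geodesics pass through Orla — Nadia–Fatima: 1/2; Nadia–Halim: 1/2; Nadia–Nora: 1/2; Nadia–Liam: 1/2; Nadia–Vera: 1/2; Nadia–Quinn: 1/2.
All other pairs contribute 0.
Summing the contributions gives betweenness(Orla) = 3.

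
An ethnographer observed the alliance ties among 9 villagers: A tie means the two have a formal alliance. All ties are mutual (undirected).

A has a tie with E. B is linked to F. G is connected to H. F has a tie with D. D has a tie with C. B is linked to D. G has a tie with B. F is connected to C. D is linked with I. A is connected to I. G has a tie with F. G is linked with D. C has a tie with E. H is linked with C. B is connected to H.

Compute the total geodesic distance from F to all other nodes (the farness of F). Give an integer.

Distances from F: A:3, B:1, C:1, D:1, E:2, G:1, H:2, I:2.
Sum = 3 + 1 + 1 + 1 + 2 + 1 + 2 + 2 = 13.

13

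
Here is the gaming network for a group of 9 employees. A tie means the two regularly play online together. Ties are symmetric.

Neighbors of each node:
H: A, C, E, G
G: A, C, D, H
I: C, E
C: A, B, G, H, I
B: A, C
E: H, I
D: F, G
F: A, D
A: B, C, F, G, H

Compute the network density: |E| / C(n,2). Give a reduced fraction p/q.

7/18

There are 14 edges and 9 nodes, so the maximum possible is C(9,2) = 36.
Density = 14/36 = 7/18.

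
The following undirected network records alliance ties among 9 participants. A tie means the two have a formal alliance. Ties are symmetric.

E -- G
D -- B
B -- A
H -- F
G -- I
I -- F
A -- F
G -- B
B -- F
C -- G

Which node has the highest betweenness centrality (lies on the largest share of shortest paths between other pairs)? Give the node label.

Unnormalized betweenness of each node: A:0, B:13, C:0, D:0, E:0, F:9, G:14, H:0, I:3.
G has the largest value, 14, making it the main broker — the node through which the most shortest paths run.

G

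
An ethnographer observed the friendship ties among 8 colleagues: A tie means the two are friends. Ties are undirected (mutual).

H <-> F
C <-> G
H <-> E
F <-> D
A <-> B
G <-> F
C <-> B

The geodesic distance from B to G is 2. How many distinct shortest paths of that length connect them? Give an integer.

The shortest distance is 2, and the only length-2 path is B–C–G. So there is exactly 1 shortest path.

1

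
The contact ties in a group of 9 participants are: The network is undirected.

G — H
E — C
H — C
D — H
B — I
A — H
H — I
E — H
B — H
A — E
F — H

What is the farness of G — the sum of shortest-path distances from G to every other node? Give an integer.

15

Distances from G: A:2, B:2, C:2, D:2, E:2, F:2, H:1, I:2.
Sum = 2 + 2 + 2 + 2 + 2 + 2 + 1 + 2 = 15.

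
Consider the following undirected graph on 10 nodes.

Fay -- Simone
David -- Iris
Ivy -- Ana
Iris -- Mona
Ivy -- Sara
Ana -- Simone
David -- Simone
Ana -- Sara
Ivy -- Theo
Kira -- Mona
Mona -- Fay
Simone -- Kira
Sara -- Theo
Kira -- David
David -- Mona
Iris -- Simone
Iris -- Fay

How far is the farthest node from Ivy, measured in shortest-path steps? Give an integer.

4

Distances from Ivy: Ana:1, David:3, Fay:3, Iris:3, Kira:3, Mona:4, Sara:1, Simone:2, Theo:1.
The largest is 4 (to Mona), so the eccentricity of Ivy is 4.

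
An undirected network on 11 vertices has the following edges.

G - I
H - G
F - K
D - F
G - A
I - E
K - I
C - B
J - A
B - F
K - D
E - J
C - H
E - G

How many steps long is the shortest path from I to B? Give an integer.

3

One shortest route is I – K – F – B, which uses 3 edges, and at distance 2 from I we only reach {A, D, F, H, J}, which does not include B. So d(I,B) = 3.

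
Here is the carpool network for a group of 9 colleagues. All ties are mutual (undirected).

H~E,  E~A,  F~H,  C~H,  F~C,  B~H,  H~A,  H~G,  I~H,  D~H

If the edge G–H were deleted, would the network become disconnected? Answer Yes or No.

Without the G–H edge there is no alternate route between G and H, so the network disconnects. It is a bridge.

Yes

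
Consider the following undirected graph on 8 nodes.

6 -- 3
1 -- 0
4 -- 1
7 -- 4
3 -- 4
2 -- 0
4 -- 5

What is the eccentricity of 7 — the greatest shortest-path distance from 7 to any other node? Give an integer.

Distances from 7: 0:3, 1:2, 2:4, 3:2, 4:1, 5:2, 6:3.
The largest is 4 (to 2), so the eccentricity of 7 is 4.

4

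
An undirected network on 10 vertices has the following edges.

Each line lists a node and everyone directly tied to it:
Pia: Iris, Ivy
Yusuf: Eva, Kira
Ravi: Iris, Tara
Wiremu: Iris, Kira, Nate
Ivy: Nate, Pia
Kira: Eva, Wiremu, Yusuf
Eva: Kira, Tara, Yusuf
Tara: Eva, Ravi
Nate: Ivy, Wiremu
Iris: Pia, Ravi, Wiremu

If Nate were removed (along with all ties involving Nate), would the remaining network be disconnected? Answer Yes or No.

Even without Nate, every remaining node can still reach every other (the residual graph is connected), so Nate is not a cut vertex.

No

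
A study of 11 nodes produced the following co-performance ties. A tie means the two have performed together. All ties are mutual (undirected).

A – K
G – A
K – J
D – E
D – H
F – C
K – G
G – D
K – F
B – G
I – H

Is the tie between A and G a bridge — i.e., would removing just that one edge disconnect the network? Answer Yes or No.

Even without that edge, A still reaches G via A – K – G, so the network stays connected. Not a bridge.

No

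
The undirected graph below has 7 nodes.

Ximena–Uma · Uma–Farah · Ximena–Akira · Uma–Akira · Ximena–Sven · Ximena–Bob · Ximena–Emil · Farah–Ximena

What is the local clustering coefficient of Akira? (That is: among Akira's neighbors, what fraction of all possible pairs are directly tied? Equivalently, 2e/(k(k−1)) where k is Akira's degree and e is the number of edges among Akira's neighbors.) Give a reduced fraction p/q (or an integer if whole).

Akira's neighbors: Uma and Ximena (k = 2).
Possible neighbor pairs: C(2,2) = 1. Edges among them: Uma–Ximena → e = 1.
Clustering(Akira) = 1/1.

1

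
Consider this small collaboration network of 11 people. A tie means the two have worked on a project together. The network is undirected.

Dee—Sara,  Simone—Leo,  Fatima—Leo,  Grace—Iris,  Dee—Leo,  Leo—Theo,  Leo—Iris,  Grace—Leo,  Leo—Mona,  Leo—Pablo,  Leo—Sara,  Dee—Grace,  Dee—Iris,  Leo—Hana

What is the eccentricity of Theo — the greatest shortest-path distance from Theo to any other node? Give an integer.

2

Distances from Theo: Dee:2, Fatima:2, Grace:2, Hana:2, Iris:2, Leo:1, Mona:2, Pablo:2, Sara:2, Simone:2.
The largest is 2 (to Sara, Dee, Grace, Iris, Pablo, Mona, Simone, Fatima, and Hana), so the eccentricity of Theo is 2.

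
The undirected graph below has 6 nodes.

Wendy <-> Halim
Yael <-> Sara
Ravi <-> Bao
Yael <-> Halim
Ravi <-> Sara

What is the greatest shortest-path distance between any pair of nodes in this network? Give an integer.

Eccentricity of each node (its greatest distance to any other): Bao:5, Halim:4, Ravi:4, Sara:3, Wendy:5, Yael:3.
The maximum eccentricity is 5, realized for instance by the pair Bao–Wendy via Bao – Ravi – Sara – Yael – Halim – Wendy. So the diameter is 5.

5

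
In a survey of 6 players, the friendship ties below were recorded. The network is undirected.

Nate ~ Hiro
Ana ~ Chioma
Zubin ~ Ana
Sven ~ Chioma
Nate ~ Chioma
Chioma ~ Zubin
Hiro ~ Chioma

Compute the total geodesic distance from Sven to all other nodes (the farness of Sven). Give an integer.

Distances from Sven: Ana:2, Chioma:1, Hiro:2, Nate:2, Zubin:2.
Sum = 2 + 1 + 2 + 2 + 2 = 9.

9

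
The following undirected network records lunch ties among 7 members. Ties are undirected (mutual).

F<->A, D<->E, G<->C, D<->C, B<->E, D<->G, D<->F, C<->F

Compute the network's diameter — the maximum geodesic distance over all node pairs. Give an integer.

4

Eccentricity of each node (its greatest distance to any other): A:4, B:4, C:3, D:2, E:3, F:3, G:3.
The maximum eccentricity is 4, realized for instance by the pair B–A via B – E – D – F – A. So the diameter is 4.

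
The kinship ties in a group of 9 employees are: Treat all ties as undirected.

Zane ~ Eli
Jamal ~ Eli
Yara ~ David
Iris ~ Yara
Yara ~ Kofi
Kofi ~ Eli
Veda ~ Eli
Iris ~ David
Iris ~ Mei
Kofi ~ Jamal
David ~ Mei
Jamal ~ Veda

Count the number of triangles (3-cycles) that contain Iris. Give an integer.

2

Iris's neighbors: David, Mei, and Yara.
Neighbor pairs that are themselves tied: Iris–David–Mei; Iris–David–Yara. Each forms one triangle with Iris, for 2 in total.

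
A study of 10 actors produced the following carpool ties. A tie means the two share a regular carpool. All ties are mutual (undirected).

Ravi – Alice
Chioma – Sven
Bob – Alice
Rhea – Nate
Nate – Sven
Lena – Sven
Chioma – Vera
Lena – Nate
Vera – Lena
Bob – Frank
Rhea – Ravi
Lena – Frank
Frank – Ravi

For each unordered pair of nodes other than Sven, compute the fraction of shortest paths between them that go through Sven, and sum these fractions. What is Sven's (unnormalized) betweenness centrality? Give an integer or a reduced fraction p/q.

Pairs whose geodesics pass through Sven — Bob–Chioma: 1/2; Frank–Chioma: 1/2; Lena–Chioma: 1/2; Chioma–Nate: 1; Chioma–Rhea: 1; Chioma–Ravi: 2/3; Chioma–Alice: 3/5.
All other pairs contribute 0.
Summing the contributions gives betweenness(Sven) = 143/30.

143/30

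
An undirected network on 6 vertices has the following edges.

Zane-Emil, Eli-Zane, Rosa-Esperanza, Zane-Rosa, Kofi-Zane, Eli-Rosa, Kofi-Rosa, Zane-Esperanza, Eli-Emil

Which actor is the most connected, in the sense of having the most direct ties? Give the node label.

Degrees — Eli:3, Emil:2, Esperanza:2, Kofi:2, Rosa:4, Zane:5.
The maximum is 5, attained only by Zane.

Zane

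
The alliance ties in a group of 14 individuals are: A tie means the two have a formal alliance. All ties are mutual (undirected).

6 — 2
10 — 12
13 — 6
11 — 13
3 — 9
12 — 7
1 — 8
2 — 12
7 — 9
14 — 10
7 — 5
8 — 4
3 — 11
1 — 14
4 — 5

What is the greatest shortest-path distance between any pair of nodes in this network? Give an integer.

7

Eccentricity of each node (its greatest distance to any other): 1:7, 2:5, 3:6, 4:6, 5:5, 6:6, 7:4, 8:7, 9:5, 10:5, 11:7, 12:4, 13:7, 14:6.
The maximum eccentricity is 7, realized for instance by the pair 13–8 via 13 – 6 – 2 – 12 – 7 – 5 – 4 – 8. So the diameter is 7.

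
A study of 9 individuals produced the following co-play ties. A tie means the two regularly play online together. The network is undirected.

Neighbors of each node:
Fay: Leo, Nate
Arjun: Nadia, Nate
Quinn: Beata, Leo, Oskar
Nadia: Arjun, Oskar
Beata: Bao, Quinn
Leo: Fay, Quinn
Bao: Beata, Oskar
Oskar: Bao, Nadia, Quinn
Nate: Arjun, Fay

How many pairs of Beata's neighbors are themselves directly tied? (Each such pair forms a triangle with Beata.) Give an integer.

Beata's neighbors are Bao and Quinn, but none of them are tied to each other, so no triangle contains Beata.

0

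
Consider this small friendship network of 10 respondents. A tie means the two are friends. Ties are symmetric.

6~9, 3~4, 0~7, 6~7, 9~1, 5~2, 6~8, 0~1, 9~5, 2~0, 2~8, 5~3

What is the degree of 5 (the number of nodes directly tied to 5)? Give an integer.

3

5 is directly tied to 2, 3, and 9. That is 3 neighbors, so the degree of 5 is 3.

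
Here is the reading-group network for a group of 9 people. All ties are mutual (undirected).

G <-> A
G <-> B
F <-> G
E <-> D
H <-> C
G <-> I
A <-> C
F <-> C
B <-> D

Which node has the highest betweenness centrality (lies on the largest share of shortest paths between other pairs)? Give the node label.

Unnormalized betweenness of each node: A:5, B:12, C:15/2, D:7, E:0, F:5, G:39/2, H:0, I:0.
G has the largest value, 39/2, making it the main broker — the node through which the most shortest paths run.

G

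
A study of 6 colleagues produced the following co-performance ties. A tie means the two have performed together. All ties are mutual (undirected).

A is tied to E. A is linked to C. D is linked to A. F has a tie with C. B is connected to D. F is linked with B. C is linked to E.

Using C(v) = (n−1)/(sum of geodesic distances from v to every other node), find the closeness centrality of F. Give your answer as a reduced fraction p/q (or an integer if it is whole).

5/8

Distances from F: A:2, B:1, C:1, D:2, E:2. Sum = 8.
n = 6, so closeness = 5/8.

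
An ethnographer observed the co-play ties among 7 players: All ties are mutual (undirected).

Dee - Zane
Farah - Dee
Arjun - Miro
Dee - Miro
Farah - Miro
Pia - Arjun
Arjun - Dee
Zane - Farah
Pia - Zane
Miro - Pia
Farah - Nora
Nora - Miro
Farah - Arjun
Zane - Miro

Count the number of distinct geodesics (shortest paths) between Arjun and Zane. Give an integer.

4

The shortest distance is 2. The length-2 paths are: Arjun–Dee–Zane; Arjun–Farah–Zane; Arjun–Pia–Zane; Arjun–Miro–Zane.
That gives 4 distinct shortest paths.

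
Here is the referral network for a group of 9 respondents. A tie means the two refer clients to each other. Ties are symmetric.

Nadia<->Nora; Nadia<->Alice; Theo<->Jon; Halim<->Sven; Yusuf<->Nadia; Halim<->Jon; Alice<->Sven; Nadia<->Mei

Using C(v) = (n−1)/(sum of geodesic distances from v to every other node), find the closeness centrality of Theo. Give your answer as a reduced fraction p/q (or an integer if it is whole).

Distances from Theo: Alice:4, Halim:2, Jon:1, Mei:6, Nadia:5, Nora:6, Sven:3, Yusuf:6. Sum = 33.
n = 9, so closeness = 8/33.

8/33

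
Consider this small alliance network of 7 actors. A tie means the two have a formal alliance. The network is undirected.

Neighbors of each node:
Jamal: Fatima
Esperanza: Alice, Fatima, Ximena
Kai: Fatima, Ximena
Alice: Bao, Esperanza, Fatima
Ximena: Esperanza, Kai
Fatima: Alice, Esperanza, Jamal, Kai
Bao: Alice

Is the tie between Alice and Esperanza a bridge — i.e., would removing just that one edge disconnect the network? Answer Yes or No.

Even without that edge, Alice still reaches Esperanza via Alice – Fatima – Esperanza, so the network stays connected. Not a bridge.

No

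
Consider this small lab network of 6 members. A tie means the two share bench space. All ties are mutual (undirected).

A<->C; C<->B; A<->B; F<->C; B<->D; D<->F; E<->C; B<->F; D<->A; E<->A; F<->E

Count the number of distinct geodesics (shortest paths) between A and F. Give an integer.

The shortest distance is 2. The length-2 paths are: A–E–F; A–B–F; A–C–F; A–D–F.
That gives 4 distinct shortest paths.

4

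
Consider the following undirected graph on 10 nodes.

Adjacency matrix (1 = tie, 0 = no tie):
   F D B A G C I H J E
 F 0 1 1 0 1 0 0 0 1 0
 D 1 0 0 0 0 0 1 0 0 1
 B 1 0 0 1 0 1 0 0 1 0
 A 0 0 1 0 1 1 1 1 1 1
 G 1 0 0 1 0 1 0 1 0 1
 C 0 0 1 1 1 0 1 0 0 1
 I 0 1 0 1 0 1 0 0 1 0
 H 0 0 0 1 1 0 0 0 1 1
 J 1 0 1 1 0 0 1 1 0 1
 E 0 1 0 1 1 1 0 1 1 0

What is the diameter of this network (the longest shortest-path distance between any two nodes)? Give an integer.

Eccentricity of each node (its greatest distance to any other): A:2, B:2, C:2, D:2, E:2, F:2, G:2, H:2, I:2, J:2.
The maximum eccentricity is 2, realized for instance by the pair F–A via F – B – A. So the diameter is 2.

2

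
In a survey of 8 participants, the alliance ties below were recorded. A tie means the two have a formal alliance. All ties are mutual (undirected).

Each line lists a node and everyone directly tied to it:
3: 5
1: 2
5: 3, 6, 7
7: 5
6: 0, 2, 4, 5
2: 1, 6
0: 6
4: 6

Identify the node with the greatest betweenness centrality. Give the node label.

6

Unnormalized betweenness of each node: 0:0, 1:0, 2:6, 3:0, 4:0, 5:11, 6:17, 7:0.
6 has the largest value, 17, making it the main broker — the node through which the most shortest paths run.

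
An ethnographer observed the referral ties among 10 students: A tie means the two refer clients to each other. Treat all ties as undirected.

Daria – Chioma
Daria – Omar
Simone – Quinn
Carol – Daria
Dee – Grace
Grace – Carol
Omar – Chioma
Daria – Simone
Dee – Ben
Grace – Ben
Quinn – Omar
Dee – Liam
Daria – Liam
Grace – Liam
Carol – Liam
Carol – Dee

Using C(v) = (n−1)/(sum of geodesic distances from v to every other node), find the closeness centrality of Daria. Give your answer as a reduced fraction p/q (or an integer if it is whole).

9/14

Distances from Daria: Ben:3, Carol:1, Chioma:1, Dee:2, Grace:2, Liam:1, Omar:1, Quinn:2, Simone:1. Sum = 14.
n = 10, so closeness = 9/14.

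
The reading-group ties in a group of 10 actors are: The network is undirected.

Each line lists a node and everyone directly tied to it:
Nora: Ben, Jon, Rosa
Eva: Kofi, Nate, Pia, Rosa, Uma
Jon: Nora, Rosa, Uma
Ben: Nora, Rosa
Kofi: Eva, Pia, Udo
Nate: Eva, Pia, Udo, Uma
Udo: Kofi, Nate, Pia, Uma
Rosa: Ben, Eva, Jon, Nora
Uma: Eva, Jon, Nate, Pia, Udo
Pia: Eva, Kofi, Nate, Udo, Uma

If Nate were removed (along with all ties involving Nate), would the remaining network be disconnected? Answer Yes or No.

No

Even without Nate, every remaining node can still reach every other (the residual graph is connected), so Nate is not a cut vertex.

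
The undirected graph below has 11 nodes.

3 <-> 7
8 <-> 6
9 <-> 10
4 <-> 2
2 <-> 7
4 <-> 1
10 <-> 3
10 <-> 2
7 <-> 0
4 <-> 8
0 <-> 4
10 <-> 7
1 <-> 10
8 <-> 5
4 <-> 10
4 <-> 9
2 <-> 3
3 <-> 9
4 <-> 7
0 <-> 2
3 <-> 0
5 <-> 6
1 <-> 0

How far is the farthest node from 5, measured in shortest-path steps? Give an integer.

Distances from 5: 0:3, 1:3, 2:3, 3:4, 4:2, 6:1, 7:3, 8:1, 9:3, 10:3.
The largest is 4 (to 3), so the eccentricity of 5 is 4.

4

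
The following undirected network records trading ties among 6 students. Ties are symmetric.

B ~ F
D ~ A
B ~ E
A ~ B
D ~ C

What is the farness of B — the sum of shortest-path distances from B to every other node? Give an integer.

Distances from B: A:1, C:3, D:2, E:1, F:1.
Sum = 1 + 3 + 2 + 1 + 1 = 8.

8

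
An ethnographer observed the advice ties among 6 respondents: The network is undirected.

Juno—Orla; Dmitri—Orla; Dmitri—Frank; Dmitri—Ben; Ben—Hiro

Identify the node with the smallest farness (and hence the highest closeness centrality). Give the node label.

Farness (sum of distances to all others) for each node — Ben:9, Dmitri:7, Frank:11, Hiro:13, Juno:13, Orla:9.
The smallest farness is 7, for Dmitri, so Dmitri has the highest closeness.

Dmitri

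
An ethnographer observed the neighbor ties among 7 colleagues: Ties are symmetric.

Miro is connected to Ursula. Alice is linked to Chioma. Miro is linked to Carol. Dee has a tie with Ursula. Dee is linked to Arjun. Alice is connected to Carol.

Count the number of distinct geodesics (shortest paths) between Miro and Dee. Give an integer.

The shortest distance is 2, and the only length-2 path is Miro–Ursula–Dee. So there is exactly 1 shortest path.

1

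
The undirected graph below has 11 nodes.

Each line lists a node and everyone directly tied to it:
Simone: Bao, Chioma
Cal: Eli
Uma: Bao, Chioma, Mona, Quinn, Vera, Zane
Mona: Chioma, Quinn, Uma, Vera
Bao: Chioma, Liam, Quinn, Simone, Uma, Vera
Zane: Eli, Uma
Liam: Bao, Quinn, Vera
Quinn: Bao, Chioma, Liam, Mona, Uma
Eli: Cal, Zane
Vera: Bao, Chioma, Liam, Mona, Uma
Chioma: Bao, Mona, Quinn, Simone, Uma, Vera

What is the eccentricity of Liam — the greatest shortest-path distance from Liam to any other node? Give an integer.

Distances from Liam: Bao:1, Cal:5, Chioma:2, Eli:4, Mona:2, Quinn:1, Simone:2, Uma:2, Vera:1, Zane:3.
The largest is 5 (to Cal), so the eccentricity of Liam is 5.

5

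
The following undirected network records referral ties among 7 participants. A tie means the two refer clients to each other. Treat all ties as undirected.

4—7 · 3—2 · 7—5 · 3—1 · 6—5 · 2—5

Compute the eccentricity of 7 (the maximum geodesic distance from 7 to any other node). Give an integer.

Distances from 7: 1:4, 2:2, 3:3, 4:1, 5:1, 6:2.
The largest is 4 (to 1), so the eccentricity of 7 is 4.

4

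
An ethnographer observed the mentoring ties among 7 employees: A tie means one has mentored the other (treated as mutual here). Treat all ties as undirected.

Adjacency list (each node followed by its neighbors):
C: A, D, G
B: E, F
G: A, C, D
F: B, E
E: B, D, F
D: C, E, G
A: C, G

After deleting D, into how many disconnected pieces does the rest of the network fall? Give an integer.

Without D, the remaining ties split the others into: {B, E, F}; {A, C, G}.
That's 2 separate components.

2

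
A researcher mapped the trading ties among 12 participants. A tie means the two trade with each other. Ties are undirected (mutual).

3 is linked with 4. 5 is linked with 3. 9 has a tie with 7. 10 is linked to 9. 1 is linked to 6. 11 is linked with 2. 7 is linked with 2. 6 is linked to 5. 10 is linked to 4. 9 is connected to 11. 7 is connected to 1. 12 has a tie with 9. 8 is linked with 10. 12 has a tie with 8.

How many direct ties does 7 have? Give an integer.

3

7 is directly tied to 1, 2, and 9. That is 3 neighbors, so the degree of 7 is 3.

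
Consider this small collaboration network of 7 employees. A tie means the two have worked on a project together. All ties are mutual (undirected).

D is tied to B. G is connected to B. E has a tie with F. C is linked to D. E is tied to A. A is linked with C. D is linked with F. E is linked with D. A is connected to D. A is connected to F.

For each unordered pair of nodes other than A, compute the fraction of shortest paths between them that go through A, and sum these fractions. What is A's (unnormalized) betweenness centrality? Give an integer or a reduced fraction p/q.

1

Pairs whose geodesics pass through A — C–F: 1/2; C–E: 1/2.
All other pairs contribute 0.
Summing the contributions gives betweenness(A) = 1.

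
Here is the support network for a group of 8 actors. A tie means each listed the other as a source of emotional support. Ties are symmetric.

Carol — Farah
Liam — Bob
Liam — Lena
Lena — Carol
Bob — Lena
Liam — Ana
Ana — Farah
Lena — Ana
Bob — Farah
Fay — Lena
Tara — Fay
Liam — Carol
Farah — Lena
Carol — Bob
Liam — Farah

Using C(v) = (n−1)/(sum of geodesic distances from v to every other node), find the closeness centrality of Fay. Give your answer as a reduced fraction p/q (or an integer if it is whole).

Distances from Fay: Ana:2, Bob:2, Carol:2, Farah:2, Lena:1, Liam:2, Tara:1. Sum = 12.
n = 8, so closeness = 7/12.

7/12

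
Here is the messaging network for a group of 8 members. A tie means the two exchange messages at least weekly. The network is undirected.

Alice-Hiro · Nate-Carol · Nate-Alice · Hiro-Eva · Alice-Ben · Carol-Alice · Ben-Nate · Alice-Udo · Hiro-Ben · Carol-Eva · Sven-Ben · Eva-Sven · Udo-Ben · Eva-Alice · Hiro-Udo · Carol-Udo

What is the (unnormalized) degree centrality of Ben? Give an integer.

5

Ben is directly tied to Alice, Hiro, Nate, Sven, and Udo. That is 5 neighbors, so the degree of Ben is 5.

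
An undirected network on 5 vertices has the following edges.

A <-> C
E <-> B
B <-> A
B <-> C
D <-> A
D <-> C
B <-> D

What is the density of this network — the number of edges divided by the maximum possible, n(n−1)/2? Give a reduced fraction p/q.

There are 7 edges and 5 nodes, so the maximum possible is C(5,2) = 10.
Density = 7/10.

7/10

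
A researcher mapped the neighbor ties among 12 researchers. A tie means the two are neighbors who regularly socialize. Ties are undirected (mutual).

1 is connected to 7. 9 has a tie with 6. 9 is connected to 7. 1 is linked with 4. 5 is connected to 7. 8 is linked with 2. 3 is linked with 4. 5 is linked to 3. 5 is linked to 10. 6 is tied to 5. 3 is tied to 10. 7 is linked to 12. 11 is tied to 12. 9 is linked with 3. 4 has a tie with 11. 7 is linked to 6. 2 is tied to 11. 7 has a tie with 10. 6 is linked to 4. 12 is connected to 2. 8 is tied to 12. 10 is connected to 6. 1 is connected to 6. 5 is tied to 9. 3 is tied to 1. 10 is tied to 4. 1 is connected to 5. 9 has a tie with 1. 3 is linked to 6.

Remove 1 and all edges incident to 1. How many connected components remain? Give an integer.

1

1's neighbors (3, 4, 5, 6, 7, and 9) remain reachable from one another through other ties, so the rest of the network stays in one piece.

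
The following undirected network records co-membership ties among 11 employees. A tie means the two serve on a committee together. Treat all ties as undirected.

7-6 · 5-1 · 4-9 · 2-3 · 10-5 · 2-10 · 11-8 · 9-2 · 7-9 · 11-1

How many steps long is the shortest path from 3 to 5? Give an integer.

3

One shortest route is 3 – 2 – 10 – 5, which uses 3 edges, and at distance 2 from 3 we only reach {9, 10}, which does not include 5. So d(3,5) = 3.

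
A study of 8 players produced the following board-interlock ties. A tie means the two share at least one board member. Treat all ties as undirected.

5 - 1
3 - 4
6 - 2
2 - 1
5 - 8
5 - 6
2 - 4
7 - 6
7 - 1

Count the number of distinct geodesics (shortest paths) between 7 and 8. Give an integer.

2

The shortest distance is 3. The length-3 paths are: 7–6–5–8; 7–1–5–8.
That gives 2 distinct shortest paths.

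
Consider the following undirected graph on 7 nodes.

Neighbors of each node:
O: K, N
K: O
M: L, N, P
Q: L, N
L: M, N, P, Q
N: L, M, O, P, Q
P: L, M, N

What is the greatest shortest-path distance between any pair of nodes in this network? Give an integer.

Eccentricity of each node (its greatest distance to any other): K:3, L:3, M:3, N:2, O:2, P:3, Q:3.
The maximum eccentricity is 3, realized for instance by the pair P–K via P – N – O – K. So the diameter is 3.

3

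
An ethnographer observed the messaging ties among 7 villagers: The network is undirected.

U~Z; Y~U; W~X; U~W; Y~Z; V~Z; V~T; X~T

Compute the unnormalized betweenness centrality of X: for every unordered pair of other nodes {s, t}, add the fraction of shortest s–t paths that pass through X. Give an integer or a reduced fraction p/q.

Pairs whose geodesics pass through X — W–T: 1; W–V: 1/2; T–U: 1/2.
All other pairs contribute 0.
Summing the contributions gives betweenness(X) = 2.

2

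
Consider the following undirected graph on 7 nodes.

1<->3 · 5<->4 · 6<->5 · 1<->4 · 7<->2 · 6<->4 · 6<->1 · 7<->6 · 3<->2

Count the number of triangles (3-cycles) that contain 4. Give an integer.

4's neighbors: 1, 5, and 6.
Neighbor pairs that are themselves tied: 4–1–6; 4–5–6. Each forms one triangle with 4, for 2 in total.

2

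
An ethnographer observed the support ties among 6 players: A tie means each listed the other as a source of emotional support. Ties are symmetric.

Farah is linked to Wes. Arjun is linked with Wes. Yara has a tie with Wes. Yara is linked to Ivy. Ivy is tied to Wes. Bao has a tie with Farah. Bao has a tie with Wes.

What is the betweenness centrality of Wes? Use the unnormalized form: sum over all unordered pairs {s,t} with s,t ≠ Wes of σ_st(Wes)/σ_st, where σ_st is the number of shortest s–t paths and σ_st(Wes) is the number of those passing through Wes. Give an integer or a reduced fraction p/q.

Pairs whose geodesics pass through Wes — Arjun–Farah: 1; Arjun–Bao: 1; Arjun–Yara: 1; Arjun–Ivy: 1; Farah–Yara: 1; Farah–Ivy: 1; Bao–Yara: 1; Bao–Ivy: 1.
All other pairs contribute 0.
Summing the contributions gives betweenness(Wes) = 8.

8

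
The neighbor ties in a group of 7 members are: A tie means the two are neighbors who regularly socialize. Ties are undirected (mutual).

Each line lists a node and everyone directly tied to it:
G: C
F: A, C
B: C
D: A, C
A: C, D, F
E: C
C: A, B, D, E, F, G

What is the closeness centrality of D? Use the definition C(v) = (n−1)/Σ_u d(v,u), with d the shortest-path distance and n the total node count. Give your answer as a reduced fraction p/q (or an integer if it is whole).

Distances from D: A:1, B:2, C:1, E:2, F:2, G:2. Sum = 10.
n = 7, so closeness = 6/10 = 3/5.

3/5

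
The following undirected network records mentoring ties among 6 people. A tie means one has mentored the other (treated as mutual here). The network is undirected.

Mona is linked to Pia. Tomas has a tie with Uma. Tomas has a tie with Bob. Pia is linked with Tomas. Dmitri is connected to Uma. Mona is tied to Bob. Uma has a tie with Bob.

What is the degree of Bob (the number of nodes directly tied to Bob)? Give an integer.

Bob is directly tied to Mona, Tomas, and Uma. That is 3 neighbors, so the degree of Bob is 3.

3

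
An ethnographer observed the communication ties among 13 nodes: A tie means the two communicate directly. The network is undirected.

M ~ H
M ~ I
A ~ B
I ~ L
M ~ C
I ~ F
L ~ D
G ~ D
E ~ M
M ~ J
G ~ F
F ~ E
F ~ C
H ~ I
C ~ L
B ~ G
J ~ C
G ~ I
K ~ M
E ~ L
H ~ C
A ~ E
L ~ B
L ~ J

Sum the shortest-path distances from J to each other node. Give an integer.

Distances from J: A:3, B:2, C:1, D:2, E:2, F:2, G:3, H:2, I:2, K:2, L:1, M:1.
Sum = 3 + 2 + 1 + 2 + 2 + 2 + 3 + 2 + 2 + 2 + 1 + 1 = 23.

23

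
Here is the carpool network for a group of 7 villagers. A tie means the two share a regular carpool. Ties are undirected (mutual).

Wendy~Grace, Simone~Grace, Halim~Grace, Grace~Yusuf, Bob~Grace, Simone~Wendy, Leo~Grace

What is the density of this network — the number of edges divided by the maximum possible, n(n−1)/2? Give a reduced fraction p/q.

There are 7 edges and 7 nodes, so the maximum possible is C(7,2) = 21.
Density = 7/21 = 1/3.

1/3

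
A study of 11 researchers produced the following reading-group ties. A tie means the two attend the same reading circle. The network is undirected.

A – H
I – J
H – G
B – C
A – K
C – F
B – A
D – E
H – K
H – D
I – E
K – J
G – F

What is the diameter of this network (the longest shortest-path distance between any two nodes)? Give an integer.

Eccentricity of each node (its greatest distance to any other): A:3, B:4, C:5, D:4, E:5, F:5, G:4, H:3, I:5, J:4, K:3.
The maximum eccentricity is 5, realized for instance by the pair F–I via F – G – H – K – J – I. So the diameter is 5.

5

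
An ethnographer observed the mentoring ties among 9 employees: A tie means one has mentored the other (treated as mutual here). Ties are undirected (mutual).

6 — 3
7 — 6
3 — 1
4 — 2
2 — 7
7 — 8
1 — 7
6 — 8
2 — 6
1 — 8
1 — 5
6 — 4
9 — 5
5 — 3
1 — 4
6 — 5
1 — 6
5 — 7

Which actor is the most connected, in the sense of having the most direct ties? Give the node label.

Degrees — 1:6, 2:3, 3:3, 4:3, 5:5, 6:7, 7:5, 8:3, 9:1.
The maximum is 7, attained only by 6.

6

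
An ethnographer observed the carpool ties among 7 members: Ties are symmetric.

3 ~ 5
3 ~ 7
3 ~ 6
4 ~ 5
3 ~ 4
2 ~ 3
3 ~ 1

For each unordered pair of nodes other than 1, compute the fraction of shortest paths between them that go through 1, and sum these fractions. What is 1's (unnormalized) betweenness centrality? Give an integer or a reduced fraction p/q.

0

No shortest path between any pair of other nodes passes through 1.
Summing the contributions gives betweenness(1) = 0.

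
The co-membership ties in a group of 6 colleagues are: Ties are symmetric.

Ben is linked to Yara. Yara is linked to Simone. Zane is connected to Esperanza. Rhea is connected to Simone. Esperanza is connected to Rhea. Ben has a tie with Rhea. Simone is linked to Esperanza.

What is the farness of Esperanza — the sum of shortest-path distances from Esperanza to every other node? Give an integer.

7

Distances from Esperanza: Ben:2, Rhea:1, Simone:1, Yara:2, Zane:1.
Sum = 2 + 1 + 1 + 2 + 1 = 7.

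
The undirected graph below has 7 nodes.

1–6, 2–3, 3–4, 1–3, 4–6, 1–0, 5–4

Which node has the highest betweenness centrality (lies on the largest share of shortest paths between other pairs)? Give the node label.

3

Unnormalized betweenness of each node: 0:0, 1:6, 2:0, 3:7, 4:6, 5:0, 6:2.
3 has the largest value, 7, making it the main broker — the node through which the most shortest paths run.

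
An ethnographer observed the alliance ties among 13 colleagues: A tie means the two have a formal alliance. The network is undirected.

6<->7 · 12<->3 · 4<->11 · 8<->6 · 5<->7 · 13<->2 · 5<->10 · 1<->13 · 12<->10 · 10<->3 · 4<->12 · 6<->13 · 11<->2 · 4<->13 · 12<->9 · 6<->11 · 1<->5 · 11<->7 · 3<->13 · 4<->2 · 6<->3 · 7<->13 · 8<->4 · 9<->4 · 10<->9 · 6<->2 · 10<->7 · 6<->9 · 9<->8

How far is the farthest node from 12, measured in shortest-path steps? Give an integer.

Distances from 12: 1:3, 2:2, 3:1, 4:1, 5:2, 6:2, 7:2, 8:2, 9:1, 10:1, 11:2, 13:2.
The largest is 3 (to 1), so the eccentricity of 12 is 3.

3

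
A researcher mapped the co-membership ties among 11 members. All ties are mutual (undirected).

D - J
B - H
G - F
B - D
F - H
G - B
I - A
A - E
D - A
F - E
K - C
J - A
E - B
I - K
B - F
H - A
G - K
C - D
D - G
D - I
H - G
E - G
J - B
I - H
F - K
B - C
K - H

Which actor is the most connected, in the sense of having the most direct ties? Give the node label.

B

Degrees — A:5, B:7, C:3, D:6, E:4, F:5, G:6, H:6, I:4, J:3, K:5.
The maximum is 7, attained only by B.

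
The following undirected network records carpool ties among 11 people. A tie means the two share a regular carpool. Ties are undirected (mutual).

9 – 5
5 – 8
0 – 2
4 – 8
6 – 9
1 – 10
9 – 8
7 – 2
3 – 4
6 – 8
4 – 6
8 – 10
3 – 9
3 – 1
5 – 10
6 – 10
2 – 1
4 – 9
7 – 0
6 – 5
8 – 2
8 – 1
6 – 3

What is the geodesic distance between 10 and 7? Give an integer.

3

One shortest route is 10 – 1 – 2 – 7, which uses 3 edges, and at distance 2 from 10 we only reach {2, 3, 4, 9}, which does not include 7. So d(10,7) = 3.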